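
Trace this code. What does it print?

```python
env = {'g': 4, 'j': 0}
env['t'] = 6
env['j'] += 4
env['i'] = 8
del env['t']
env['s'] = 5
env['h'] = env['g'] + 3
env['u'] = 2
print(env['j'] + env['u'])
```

6

env['t'] = 6 → {'g': 4, 'j': 0, 't': 6}
env['j'] = 0+4 = 4 → {'g': 4, 'j': 4, 't': 6}
env['i'] = 8 → {'g': 4, 'j': 4, 't': 6, 'i': 8}
del 't' → {'g': 4, 'j': 4, 'i': 8}
env['s'] = 5 → {'g': 4, 'j': 4, 'i': 8, 's': 5}
env['h'] = env['g']+3 = 7 → {'g': 4, 'j': 4, 'i': 8, 's': 5, 'h': 7}
env['u'] = 2 → {'g': 4, 'j': 4, 'i': 8, 's': 5, 'h': 7, 'u': 2}
env['j']+env['u'] = 4+2 = 6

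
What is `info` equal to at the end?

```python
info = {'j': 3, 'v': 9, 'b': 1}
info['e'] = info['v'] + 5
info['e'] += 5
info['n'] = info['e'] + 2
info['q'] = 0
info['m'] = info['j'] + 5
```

info['e'] = info['v']+5 = 14 → {'j': 3, 'v': 9, 'b': 1, 'e': 14}
info['e'] = 14+5 = 19 → {'j': 3, 'v': 9, 'b': 1, 'e': 19}
info['n'] = info['e']+2 = 21 → {'j': 3, 'v': 9, 'b': 1, 'e': 19, 'n': 21}
info['q'] = 0 → {'j': 3, 'v': 9, 'b': 1, 'e': 19, 'n': 21, 'q': 0}
info['m'] = info['j']+5 = 8 → {'j': 3, 'v': 9, 'b': 1, 'e': 19, 'n': 21, 'q': 0, 'm': 8}

{'j': 3, 'v': 9, 'b': 1, 'e': 19, 'n': 21, 'q': 0, 'm': 8}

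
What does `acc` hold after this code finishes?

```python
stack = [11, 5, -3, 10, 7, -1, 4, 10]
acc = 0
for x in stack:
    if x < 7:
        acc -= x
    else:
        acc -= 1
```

x=11: not <7, acc = 0-1 = -1
x=5: <7, acc = (-1)-5 = -6
x=-3: <7, acc = (-6)-(-3) = -3
x=10: not <7, acc = (-3)-1 = -4
x=7: not <7, acc = (-4)-1 = -5
x=-1: <7, acc = (-5)-(-1) = -4
x=4: <7, acc = (-4)-4 = -8
x=10: not <7, acc = (-8)-1 = -9

-9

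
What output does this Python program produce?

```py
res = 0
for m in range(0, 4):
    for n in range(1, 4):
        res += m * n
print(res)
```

m=0,n=1: res = 0+0 = 0
m=0,n=2: res = 0+0 = 0
m=0,n=3: res = 0+0 = 0
m=1,n=1: res = 0+1 = 1
m=1,n=2: res = 1+2 = 3
m=1,n=3: res = 3+3 = 6
m=2,n=1: res = 6+2 = 8
m=2,n=2: res = 8+4 = 12
m=2,n=3: res = 12+6 = 18
m=3,n=1: res = 18+3 = 21
m=3,n=2: res = 21+6 = 27
m=3,n=3: res = 27+9 = 36

36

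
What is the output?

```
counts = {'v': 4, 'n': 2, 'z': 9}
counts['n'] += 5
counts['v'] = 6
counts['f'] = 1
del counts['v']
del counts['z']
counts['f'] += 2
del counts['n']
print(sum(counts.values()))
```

counts['n'] = 2+5 = 7 → {'v': 4, 'n': 7, 'z': 9}
counts['v'] = 6 → {'v': 6, 'n': 7, 'z': 9}
counts['f'] = 1 → {'v': 6, 'n': 7, 'z': 9, 'f': 1}
del 'v' → {'n': 7, 'z': 9, 'f': 1}
del 'z' → {'n': 7, 'f': 1}
counts['f'] = 1+2 = 3 → {'n': 7, 'f': 3}
del 'n' → {'f': 3}
sum of values = 3

3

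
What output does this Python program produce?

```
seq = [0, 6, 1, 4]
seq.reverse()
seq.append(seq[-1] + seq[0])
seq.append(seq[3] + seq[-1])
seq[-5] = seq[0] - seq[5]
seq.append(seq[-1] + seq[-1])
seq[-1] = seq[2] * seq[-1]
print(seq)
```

[4, 0, 6, 0, 4, 4, 48]

reverse → [4, 1, 6, 0]
append seq[-1]+seq[0] = 0+4 = 4 → [4, 1, 6, 0, 4]
append seq[3]+seq[-1] = 0+4 = 4 → [4, 1, 6, 0, 4, 4]
seq[-5] = seq[0]-seq[5] = 4-4 = 0 → [4, 0, 6, 0, 4, 4]
append seq[-1]+seq[-1] = 4+4 = 8 → [4, 0, 6, 0, 4, 4, 8]
seq[-1] = seq[2]*seq[-1] = 6*8 = 48 → [4, 0, 6, 0, 4, 4, 48]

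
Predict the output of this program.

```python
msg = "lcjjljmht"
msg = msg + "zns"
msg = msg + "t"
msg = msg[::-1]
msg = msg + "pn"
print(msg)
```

tsnzthmjljjclpn

+ 'zns' → 'lcjjljmhtzns'
+ 't' → 'lcjjljmhtznst'
reverse → 'tsnzthmjljjcl'
+ 'pn' → 'tsnzthmjljjclpn'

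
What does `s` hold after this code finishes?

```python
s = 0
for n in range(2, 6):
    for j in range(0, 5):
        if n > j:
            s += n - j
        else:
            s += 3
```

n=2,j=0: 2>0, s = 0+2 = 2
n=2,j=1: 2>1, s = 2+1 = 3
n=2,j=2: not 2>2, s = 3+3 = 6
n=2,j=3: not 2>3, s = 6+3 = 9
n=2,j=4: not 2>4, s = 9+3 = 12
n=3,j=0: 3>0, s = 12+3 = 15
n=3,j=1: 3>1, s = 15+2 = 17
n=3,j=2: 3>2, s = 17+1 = 18
n=3,j=3: not 3>3, s = 18+3 = 21
n=3,j=4: not 3>4, s = 21+3 = 24
n=4,j=0: 4>0, s = 24+4 = 28
n=4,j=1: 4>1, s = 28+3 = 31
n=4,j=2: 4>2, s = 31+2 = 33
n=4,j=3: 4>3, s = 33+1 = 34
n=4,j=4: not 4>4, s = 34+3 = 37
n=5,j=0: 5>0, s = 37+5 = 42
n=5,j=1: 5>1, s = 42+4 = 46
n=5,j=2: 5>2, s = 46+3 = 49
n=5,j=3: 5>3, s = 49+2 = 51
n=5,j=4: 5>4, s = 51+1 = 52

52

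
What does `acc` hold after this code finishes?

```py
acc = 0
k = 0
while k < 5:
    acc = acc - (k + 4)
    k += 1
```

-30

k=0: acc = 0-4 = -4
k=1: acc = (-4)-5 = -9
k=2: acc = (-9)-6 = -15
k=3: acc = (-15)-7 = -22
k=4: acc = (-22)-8 = -30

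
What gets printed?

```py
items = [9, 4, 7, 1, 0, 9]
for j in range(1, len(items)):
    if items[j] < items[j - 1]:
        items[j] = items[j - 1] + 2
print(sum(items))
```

j=1: 4<9, items[1] = 9+2 = 11 → [9, 11, 7, 1, 0, 9]
j=2: 7<11, items[2] = 11+2 = 13 → [9, 11, 13, 1, 0, 9]
j=3: 1<13, items[3] = 13+2 = 15 → [9, 11, 13, 15, 0, 9]
j=4: 0<15, items[4] = 15+2 = 17 → [9, 11, 13, 15, 17, 9]
j=5: 9<17, items[5] = 17+2 = 19 → [9, 11, 13, 15, 17, 19]
sum = 84

84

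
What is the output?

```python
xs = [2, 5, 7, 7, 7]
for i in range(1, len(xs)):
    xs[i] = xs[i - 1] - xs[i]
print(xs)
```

[2, -3, -10, -17, -24]

i=1: xs[1] = 2-5 = -3 → [2, -3, 7, 7, 7]
i=2: xs[2] = (-3)-7 = -10 → [2, -3, -10, 7, 7]
i=3: xs[3] = (-10)-7 = -17 → [2, -3, -10, -17, 7]
i=4: xs[4] = (-17)-7 = -24 → [2, -3, -10, -17, -24]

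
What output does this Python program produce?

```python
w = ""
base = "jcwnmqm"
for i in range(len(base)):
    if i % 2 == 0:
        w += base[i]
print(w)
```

i=0: add 'j' → 'j'
i=1: skip
i=2: add 'w' → 'jw'
i=3: skip
i=4: add 'm' → 'jwm'
i=5: skip
i=6: add 'm' → 'jwmm'

jwmm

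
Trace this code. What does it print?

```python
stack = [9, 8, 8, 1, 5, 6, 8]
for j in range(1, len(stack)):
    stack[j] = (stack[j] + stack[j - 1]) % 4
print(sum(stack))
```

18

j=1: stack[1] = (8+9)%4 = 1 → [9, 1, 8, 1, 5, 6, 8]
j=2: stack[2] = (8+1)%4 = 1 → [9, 1, 1, 1, 5, 6, 8]
j=3: stack[3] = (1+1)%4 = 2 → [9, 1, 1, 2, 5, 6, 8]
j=4: stack[4] = (5+2)%4 = 3 → [9, 1, 1, 2, 3, 6, 8]
j=5: stack[5] = (6+3)%4 = 1 → [9, 1, 1, 2, 3, 1, 8]
j=6: stack[6] = (8+1)%4 = 1 → [9, 1, 1, 2, 3, 1, 1]
sum = 18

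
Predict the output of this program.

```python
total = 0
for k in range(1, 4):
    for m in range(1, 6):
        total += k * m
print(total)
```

90

k=1,m=1: total = 0+1 = 1
k=1,m=2: total = 1+2 = 3
k=1,m=3: total = 3+3 = 6
k=1,m=4: total = 6+4 = 10
k=1,m=5: total = 10+5 = 15
k=2,m=1: total = 15+2 = 17
k=2,m=2: total = 17+4 = 21
k=2,m=3: total = 21+6 = 27
k=2,m=4: total = 27+8 = 35
k=2,m=5: total = 35+10 = 45
k=3,m=1: total = 45+3 = 48
k=3,m=2: total = 48+6 = 54
k=3,m=3: total = 54+9 = 63
k=3,m=4: total = 63+12 = 75
k=3,m=5: total = 75+15 = 90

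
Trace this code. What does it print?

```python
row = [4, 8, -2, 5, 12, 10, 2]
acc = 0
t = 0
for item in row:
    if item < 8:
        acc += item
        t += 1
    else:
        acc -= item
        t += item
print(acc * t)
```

-714

item=4: <8, acc = 0+4 = 4; t=1
item=8: not <8, acc = 4-8 = -4; t=9
item=-2: <8, acc = (-4)+(-2) = -6; t=10
item=5: <8, acc = (-6)+5 = -1; t=11
item=12: not <8, acc = (-1)-12 = -13; t=23
item=10: not <8, acc = (-13)-10 = -23; t=33
item=2: <8, acc = (-23)+2 = -21; t=34
acc*t = (-21)*34 = -714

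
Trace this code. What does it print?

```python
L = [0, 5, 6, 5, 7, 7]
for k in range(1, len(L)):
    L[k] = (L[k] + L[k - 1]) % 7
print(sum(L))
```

k=1: L[1] = (5+0)%7 = 5 → [0, 5, 6, 5, 7, 7]
k=2: L[2] = (6+5)%7 = 4 → [0, 5, 4, 5, 7, 7]
k=3: L[3] = (5+4)%7 = 2 → [0, 5, 4, 2, 7, 7]
k=4: L[4] = (7+2)%7 = 2 → [0, 5, 4, 2, 2, 7]
k=5: L[5] = (7+2)%7 = 2 → [0, 5, 4, 2, 2, 2]
sum = 15

15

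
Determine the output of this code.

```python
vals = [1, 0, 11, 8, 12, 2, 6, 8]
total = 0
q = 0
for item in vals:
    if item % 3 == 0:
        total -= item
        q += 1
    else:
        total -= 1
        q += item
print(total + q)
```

10

item=1: not %3==0, total = 0-1 = -1; q=1
item=0: %3==0, total = (-1)-0 = -1; q=2
item=11: not %3==0, total = (-1)-1 = -2; q=13
item=8: not %3==0, total = (-2)-1 = -3; q=21
item=12: %3==0, total = (-3)-12 = -15; q=22
item=2: not %3==0, total = (-15)-1 = -16; q=24
item=6: %3==0, total = (-16)-6 = -22; q=25
item=8: not %3==0, total = (-22)-1 = -23; q=33
total+q = (-23)+33 = 10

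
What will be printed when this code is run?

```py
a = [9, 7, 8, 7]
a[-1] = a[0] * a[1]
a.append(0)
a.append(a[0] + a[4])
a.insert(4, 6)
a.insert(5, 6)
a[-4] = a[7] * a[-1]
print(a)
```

[9, 7, 8, 63, 81, 6, 0, 9]

a[-1] = a[0]*a[1] = 9*7 = 63 → [9, 7, 8, 63]
append 0 → [9, 7, 8, 63, 0]
append a[0]+a[4] = 9+0 = 9 → [9, 7, 8, 63, 0, 9]
insert 6 at 4 → [9, 7, 8, 63, 6, 0, 9]
insert 6 at 5 → [9, 7, 8, 63, 6, 6, 0, 9]
a[-4] = a[7]*a[-1] = 9*9 = 81 → [9, 7, 8, 63, 81, 6, 0, 9]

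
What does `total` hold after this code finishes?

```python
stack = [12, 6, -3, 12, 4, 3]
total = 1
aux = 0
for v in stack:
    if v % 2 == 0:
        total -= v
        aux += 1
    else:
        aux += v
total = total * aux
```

v=12: even, total = 1-12 = -11; aux=1
v=6: even, total = (-11)-6 = -17; aux=2
v=-3: not even; aux=-1
v=12: even, total = (-17)-12 = -29; aux=0
v=4: even, total = (-29)-4 = -33; aux=1
v=3: not even; aux=4
total*aux = (-33)*4 = -132

-132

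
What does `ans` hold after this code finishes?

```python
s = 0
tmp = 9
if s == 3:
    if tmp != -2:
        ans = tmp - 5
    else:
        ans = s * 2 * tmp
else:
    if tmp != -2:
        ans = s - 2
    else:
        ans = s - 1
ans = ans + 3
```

1

s=0, tmp=9
s == 3 is False; tmp != -2 is True
→ ans = s - 2 = -2
ans = (-2)+3 = 1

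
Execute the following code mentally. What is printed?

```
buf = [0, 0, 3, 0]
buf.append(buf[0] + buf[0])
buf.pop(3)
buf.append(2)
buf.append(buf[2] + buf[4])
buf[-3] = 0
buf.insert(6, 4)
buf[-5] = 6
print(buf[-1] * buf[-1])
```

16

append buf[0]+buf[0] = 0+0 = 0 → [0, 0, 3, 0, 0]
pop(3) removes 0 → [0, 0, 3, 0]
append 2 → [0, 0, 3, 0, 2]
append buf[2]+buf[4] = 3+2 = 5 → [0, 0, 3, 0, 2, 5]
buf[-3] = 0 → [0, 0, 3, 0, 2, 5]
insert 4 at 6 → [0, 0, 3, 0, 2, 5, 4]
buf[-5] = 6 → [0, 0, 6, 0, 2, 5, 4]
buf[-1]*buf[-1] = 4*4 = 16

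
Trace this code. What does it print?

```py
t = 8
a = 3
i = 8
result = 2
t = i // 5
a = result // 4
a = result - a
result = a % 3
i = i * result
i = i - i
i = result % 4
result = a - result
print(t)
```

1

t = 8//5 = 1
a = 2//4 = 0
a = 2-0 = 2
result = 2%3 = 2
i = 8*2 = 16
i = 16-16 = 0
i = 2%4 = 2
result = 2-2 = 0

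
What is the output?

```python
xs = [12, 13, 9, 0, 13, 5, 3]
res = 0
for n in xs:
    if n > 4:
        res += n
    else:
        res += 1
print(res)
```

n=12: >4, res = 0+12 = 12
n=13: >4, res = 12+13 = 25
n=9: >4, res = 25+9 = 34
n=0: not >4, res = 34+1 = 35
n=13: >4, res = 35+13 = 48
n=5: >4, res = 48+5 = 53
n=3: not >4, res = 53+1 = 54

54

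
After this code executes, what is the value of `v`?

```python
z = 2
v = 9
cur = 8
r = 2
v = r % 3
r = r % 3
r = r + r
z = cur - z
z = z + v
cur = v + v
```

2

v = 2%3 = 2
r = 2%3 = 2
r = 2+2 = 4
z = 8-2 = 6
z = 6+2 = 8
cur = 2+2 = 4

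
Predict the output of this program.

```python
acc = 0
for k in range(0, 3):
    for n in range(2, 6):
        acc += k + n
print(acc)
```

54

k=0,n=2: acc = 0+2 = 2
k=0,n=3: acc = 2+3 = 5
k=0,n=4: acc = 5+4 = 9
k=0,n=5: acc = 9+5 = 14
k=1,n=2: acc = 14+3 = 17
k=1,n=3: acc = 17+4 = 21
k=1,n=4: acc = 21+5 = 26
k=1,n=5: acc = 26+6 = 32
k=2,n=2: acc = 32+4 = 36
k=2,n=3: acc = 36+5 = 41
k=2,n=4: acc = 41+6 = 47
k=2,n=5: acc = 47+7 = 54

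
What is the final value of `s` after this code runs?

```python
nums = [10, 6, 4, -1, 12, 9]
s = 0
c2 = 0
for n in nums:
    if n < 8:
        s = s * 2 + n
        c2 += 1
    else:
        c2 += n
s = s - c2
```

n=10: not <8; c2=10
n=6: <8, s = 0*2+6 = 6; c2=11
n=4: <8, s = 6*2+4 = 16; c2=12
n=-1: <8, s = 16*2+(-1) = 31; c2=13
n=12: not <8; c2=25
n=9: not <8; c2=34
s-c2 = 31-34 = -3

-3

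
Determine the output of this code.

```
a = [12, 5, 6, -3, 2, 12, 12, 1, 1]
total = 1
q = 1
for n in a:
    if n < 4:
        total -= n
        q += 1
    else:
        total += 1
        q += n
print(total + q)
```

n=12: not <4, total = 1+1 = 2; q=13
n=5: not <4, total = 2+1 = 3; q=18
n=6: not <4, total = 3+1 = 4; q=24
n=-3: <4, total = 4-(-3) = 7; q=25
n=2: <4, total = 7-2 = 5; q=26
n=12: not <4, total = 5+1 = 6; q=38
n=12: not <4, total = 6+1 = 7; q=50
n=1: <4, total = 7-1 = 6; q=51
n=1: <4, total = 6-1 = 5; q=52
total+q = 5+52 = 57

57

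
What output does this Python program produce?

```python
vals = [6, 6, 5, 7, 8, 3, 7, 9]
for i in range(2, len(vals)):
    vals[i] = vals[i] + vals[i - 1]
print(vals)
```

[6, 6, 11, 18, 26, 29, 36, 45]

i=2: vals[2] = 5+6 = 11 → [6, 6, 11, 7, 8, 3, 7, 9]
i=3: vals[3] = 7+11 = 18 → [6, 6, 11, 18, 8, 3, 7, 9]
i=4: vals[4] = 8+18 = 26 → [6, 6, 11, 18, 26, 3, 7, 9]
i=5: vals[5] = 3+26 = 29 → [6, 6, 11, 18, 26, 29, 7, 9]
i=6: vals[6] = 7+29 = 36 → [6, 6, 11, 18, 26, 29, 36, 9]
i=7: vals[7] = 9+36 = 45 → [6, 6, 11, 18, 26, 29, 36, 45]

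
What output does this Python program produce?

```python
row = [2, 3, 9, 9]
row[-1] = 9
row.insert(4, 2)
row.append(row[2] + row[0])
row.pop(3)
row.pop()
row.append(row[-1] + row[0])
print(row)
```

[2, 3, 9, 2, 4]

row[-1] = 9 → [2, 3, 9, 9]
insert 2 at 4 → [2, 3, 9, 9, 2]
append row[2]+row[0] = 9+2 = 11 → [2, 3, 9, 9, 2, 11]
pop(3) removes 9 → [2, 3, 9, 2, 11]
pop() removes 11 → [2, 3, 9, 2]
append row[-1]+row[0] = 2+2 = 4 → [2, 3, 9, 2, 4]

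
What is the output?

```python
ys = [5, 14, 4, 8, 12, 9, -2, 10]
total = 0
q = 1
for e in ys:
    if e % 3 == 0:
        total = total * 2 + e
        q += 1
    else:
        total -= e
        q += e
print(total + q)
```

e=5: not %3==0, total = 0-5 = -5; q=6
e=14: not %3==0, total = (-5)-14 = -19; q=20
e=4: not %3==0, total = (-19)-4 = -23; q=24
e=8: not %3==0, total = (-23)-8 = -31; q=32
e=12: %3==0, total = (-31)*2+12 = -50; q=33
e=9: %3==0, total = (-50)*2+9 = -91; q=34
e=-2: not %3==0, total = (-91)-(-2) = -89; q=32
e=10: not %3==0, total = (-89)-10 = -99; q=42
total+q = (-99)+42 = -57

-57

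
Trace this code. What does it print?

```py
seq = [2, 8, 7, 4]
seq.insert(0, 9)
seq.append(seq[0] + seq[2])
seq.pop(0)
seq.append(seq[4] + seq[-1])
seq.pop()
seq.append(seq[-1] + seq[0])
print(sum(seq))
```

insert 9 at 0 → [9, 2, 8, 7, 4]
append seq[0]+seq[2] = 9+8 = 17 → [9, 2, 8, 7, 4, 17]
pop(0) removes 9 → [2, 8, 7, 4, 17]
append seq[4]+seq[-1] = 17+17 = 34 → [2, 8, 7, 4, 17, 34]
pop() removes 34 → [2, 8, 7, 4, 17]
append seq[-1]+seq[0] = 17+2 = 19 → [2, 8, 7, 4, 17, 19]
sum = 57

57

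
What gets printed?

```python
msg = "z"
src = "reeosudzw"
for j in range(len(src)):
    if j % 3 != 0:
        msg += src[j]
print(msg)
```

j=0: skip
j=1: add 'e' → 'ze'
j=2: add 'e' → 'zee'
j=3: skip
j=4: add 's' → 'zees'
j=5: add 'u' → 'zeesu'
j=6: skip
j=7: add 'z' → 'zeesuz'
j=8: add 'w' → 'zeesuzw'

zeesuzw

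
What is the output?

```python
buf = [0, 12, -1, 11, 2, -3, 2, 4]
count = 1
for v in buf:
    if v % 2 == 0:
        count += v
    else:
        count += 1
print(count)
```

24

v=0: even, count = 1+0 = 1
v=12: even, count = 1+12 = 13
v=-1: not even, count = 13+1 = 14
v=11: not even, count = 14+1 = 15
v=2: even, count = 15+2 = 17
v=-3: not even, count = 17+1 = 18
v=2: even, count = 18+2 = 20
v=4: even, count = 20+4 = 24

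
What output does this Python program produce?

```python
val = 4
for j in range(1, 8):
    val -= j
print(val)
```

j=1: val = 4-1 = 3
j=2: val = 3-2 = 1
j=3: val = 1-3 = -2
j=4: val = (-2)-4 = -6
j=5: val = (-6)-5 = -11
j=6: val = (-11)-6 = -17
j=7: val = (-17)-7 = -24

-24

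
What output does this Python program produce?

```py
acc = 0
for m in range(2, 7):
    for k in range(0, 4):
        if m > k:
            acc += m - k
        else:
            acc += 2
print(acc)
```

57

m=2,k=0: 2>0, acc = 0+2 = 2
m=2,k=1: 2>1, acc = 2+1 = 3
m=2,k=2: not 2>2, acc = 3+2 = 5
m=2,k=3: not 2>3, acc = 5+2 = 7
m=3,k=0: 3>0, acc = 7+3 = 10
m=3,k=1: 3>1, acc = 10+2 = 12
m=3,k=2: 3>2, acc = 12+1 = 13
m=3,k=3: not 3>3, acc = 13+2 = 15
m=4,k=0: 4>0, acc = 15+4 = 19
m=4,k=1: 4>1, acc = 19+3 = 22
m=4,k=2: 4>2, acc = 22+2 = 24
m=4,k=3: 4>3, acc = 24+1 = 25
m=5,k=0: 5>0, acc = 25+5 = 30
m=5,k=1: 5>1, acc = 30+4 = 34
m=5,k=2: 5>2, acc = 34+3 = 37
m=5,k=3: 5>3, acc = 37+2 = 39
m=6,k=0: 6>0, acc = 39+6 = 45
m=6,k=1: 6>1, acc = 45+5 = 50
m=6,k=2: 6>2, acc = 50+4 = 54
m=6,k=3: 6>3, acc = 54+3 = 57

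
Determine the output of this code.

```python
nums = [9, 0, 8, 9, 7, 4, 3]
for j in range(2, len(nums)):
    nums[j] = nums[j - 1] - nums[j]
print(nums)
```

[9, 0, -8, -17, -24, -28, -31]

j=2: nums[2] = 0-8 = -8 → [9, 0, -8, 9, 7, 4, 3]
j=3: nums[3] = (-8)-9 = -17 → [9, 0, -8, -17, 7, 4, 3]
j=4: nums[4] = (-17)-7 = -24 → [9, 0, -8, -17, -24, 4, 3]
j=5: nums[5] = (-24)-4 = -28 → [9, 0, -8, -17, -24, -28, 3]
j=6: nums[6] = (-28)-3 = -31 → [9, 0, -8, -17, -24, -28, -31]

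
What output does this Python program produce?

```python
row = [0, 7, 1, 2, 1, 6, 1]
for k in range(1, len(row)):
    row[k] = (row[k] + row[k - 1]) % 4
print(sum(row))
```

11

k=1: row[1] = (7+0)%4 = 3 → [0, 3, 1, 2, 1, 6, 1]
k=2: row[2] = (1+3)%4 = 0 → [0, 3, 0, 2, 1, 6, 1]
k=3: row[3] = (2+0)%4 = 2 → [0, 3, 0, 2, 1, 6, 1]
k=4: row[4] = (1+2)%4 = 3 → [0, 3, 0, 2, 3, 6, 1]
k=5: row[5] = (6+3)%4 = 1 → [0, 3, 0, 2, 3, 1, 1]
k=6: row[6] = (1+1)%4 = 2 → [0, 3, 0, 2, 3, 1, 2]
sum = 11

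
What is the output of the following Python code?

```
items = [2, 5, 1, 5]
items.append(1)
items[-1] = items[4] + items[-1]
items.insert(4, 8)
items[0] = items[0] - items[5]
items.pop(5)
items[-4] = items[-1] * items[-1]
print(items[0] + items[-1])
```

append 1 → [2, 5, 1, 5, 1]
items[-1] = items[4]+items[-1] = 1+1 = 2 → [2, 5, 1, 5, 2]
insert 8 at 4 → [2, 5, 1, 5, 8, 2]
items[0] = items[0]-items[5] = 2-2 = 0 → [0, 5, 1, 5, 8, 2]
pop(5) removes 2 → [0, 5, 1, 5, 8]
items[-4] = items[-1]*items[-1] = 8*8 = 64 → [0, 64, 1, 5, 8]
items[0]+items[-1] = 0+8 = 8

8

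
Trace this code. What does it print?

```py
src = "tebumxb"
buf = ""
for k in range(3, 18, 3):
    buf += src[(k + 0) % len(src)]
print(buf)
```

ubbxe

k=3: add src[3]='u' → 'u'
k=6: add src[6]='b' → 'ub'
k=9: add src[2]='b' → 'ubb'
k=12: add src[5]='x' → 'ubbx'
k=15: add src[1]='e' → 'ubbxe'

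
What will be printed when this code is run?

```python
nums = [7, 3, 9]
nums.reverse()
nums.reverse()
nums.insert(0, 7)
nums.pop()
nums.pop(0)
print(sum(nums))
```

reverse → [9, 3, 7]
reverse → [7, 3, 9]
insert 7 at 0 → [7, 7, 3, 9]
pop() removes 9 → [7, 7, 3]
pop(0) removes 7 → [7, 3]
sum = 10

10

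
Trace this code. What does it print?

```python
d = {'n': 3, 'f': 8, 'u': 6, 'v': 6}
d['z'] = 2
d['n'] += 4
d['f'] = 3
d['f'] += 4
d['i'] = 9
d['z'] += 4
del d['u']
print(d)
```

d['z'] = 2 → {'n': 3, 'f': 8, 'u': 6, 'v': 6, 'z': 2}
d['n'] = 3+4 = 7 → {'n': 7, 'f': 8, 'u': 6, 'v': 6, 'z': 2}
d['f'] = 3 → {'n': 7, 'f': 3, 'u': 6, 'v': 6, 'z': 2}
d['f'] = 3+4 = 7 → {'n': 7, 'f': 7, 'u': 6, 'v': 6, 'z': 2}
d['i'] = 9 → {'n': 7, 'f': 7, 'u': 6, 'v': 6, 'z': 2, 'i': 9}
d['z'] = 2+4 = 6 → {'n': 7, 'f': 7, 'u': 6, 'v': 6, 'z': 6, 'i': 9}
del 'u' → {'n': 7, 'f': 7, 'v': 6, 'z': 6, 'i': 9}

{'n': 7, 'f': 7, 'v': 6, 'z': 6, 'i': 9}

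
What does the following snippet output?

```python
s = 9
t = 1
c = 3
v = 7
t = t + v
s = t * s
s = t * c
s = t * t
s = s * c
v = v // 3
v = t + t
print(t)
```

8

t = 1+7 = 8
s = 8*9 = 72
s = 8*3 = 24
s = 8*8 = 64
s = 64*3 = 192
v = 7//3 = 2
v = 8+8 = 16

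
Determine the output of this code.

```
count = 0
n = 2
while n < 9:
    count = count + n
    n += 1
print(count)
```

35

n=2: count = 0+2 = 2
n=3: count = 2+3 = 5
n=4: count = 5+4 = 9
n=5: count = 9+5 = 14
n=6: count = 14+6 = 20
n=7: count = 20+7 = 27
n=8: count = 27+8 = 35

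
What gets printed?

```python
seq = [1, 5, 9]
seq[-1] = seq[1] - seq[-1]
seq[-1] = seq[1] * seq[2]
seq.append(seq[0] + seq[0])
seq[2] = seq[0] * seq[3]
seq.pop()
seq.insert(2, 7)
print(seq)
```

seq[-1] = seq[1]-seq[-1] = 5-9 = -4 → [1, 5, -4]
seq[-1] = seq[1]*seq[2] = 5*(-4) = -20 → [1, 5, -20]
append seq[0]+seq[0] = 1+1 = 2 → [1, 5, -20, 2]
seq[2] = seq[0]*seq[3] = 1*2 = 2 → [1, 5, 2, 2]
pop() removes 2 → [1, 5, 2]
insert 7 at 2 → [1, 5, 7, 2]

[1, 5, 7, 2]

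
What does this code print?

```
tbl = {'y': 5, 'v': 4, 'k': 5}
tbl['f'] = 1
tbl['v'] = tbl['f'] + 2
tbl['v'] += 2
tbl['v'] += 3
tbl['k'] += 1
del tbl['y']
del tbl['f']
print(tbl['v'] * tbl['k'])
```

tbl['f'] = 1 → {'y': 5, 'v': 4, 'k': 5, 'f': 1}
tbl['v'] = tbl['f']+2 = 3 → {'y': 5, 'v': 3, 'k': 5, 'f': 1}
tbl['v'] = 3+2 = 5 → {'y': 5, 'v': 5, 'k': 5, 'f': 1}
tbl['v'] = 5+3 = 8 → {'y': 5, 'v': 8, 'k': 5, 'f': 1}
tbl['k'] = 5+1 = 6 → {'y': 5, 'v': 8, 'k': 6, 'f': 1}
del 'y' → {'v': 8, 'k': 6, 'f': 1}
del 'f' → {'v': 8, 'k': 6}
tbl['v']*tbl['k'] = 8*6 = 48

48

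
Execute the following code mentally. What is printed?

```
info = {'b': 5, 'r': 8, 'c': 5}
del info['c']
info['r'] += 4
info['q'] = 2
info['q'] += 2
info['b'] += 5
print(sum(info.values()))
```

del 'c' → {'b': 5, 'r': 8}
info['r'] = 8+4 = 12 → {'b': 5, 'r': 12}
info['q'] = 2 → {'b': 5, 'r': 12, 'q': 2}
info['q'] = 2+2 = 4 → {'b': 5, 'r': 12, 'q': 4}
info['b'] = 5+5 = 10 → {'b': 10, 'r': 12, 'q': 4}
sum of values = 26

26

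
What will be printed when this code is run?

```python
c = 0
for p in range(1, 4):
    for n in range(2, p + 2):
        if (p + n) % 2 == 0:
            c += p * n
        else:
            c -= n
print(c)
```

2

p=1,n=2: odd sum, c = 0-2 = -2
p=2,n=2: even sum, c = (-2)+4 = 2
p=2,n=3: odd sum, c = 2-3 = -1
p=3,n=2: odd sum, c = (-1)-2 = -3
p=3,n=3: even sum, c = (-3)+9 = 6
p=3,n=4: odd sum, c = 6-4 = 2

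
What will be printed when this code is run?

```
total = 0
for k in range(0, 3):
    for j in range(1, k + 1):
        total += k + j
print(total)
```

k=1,j=1: total = 0+2 = 2
k=2,j=1: total = 2+3 = 5
k=2,j=2: total = 5+4 = 9

9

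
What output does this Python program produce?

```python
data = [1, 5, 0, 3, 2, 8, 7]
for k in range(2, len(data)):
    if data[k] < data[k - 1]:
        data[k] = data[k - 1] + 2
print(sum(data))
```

61

k=2: 0<5, data[2] = 5+2 = 7 → [1, 5, 7, 3, 2, 8, 7]
k=3: 3<7, data[3] = 7+2 = 9 → [1, 5, 7, 9, 2, 8, 7]
k=4: 2<9, data[4] = 9+2 = 11 → [1, 5, 7, 9, 11, 8, 7]
k=5: 8<11, data[5] = 11+2 = 13 → [1, 5, 7, 9, 11, 13, 7]
k=6: 7<13, data[6] = 13+2 = 15 → [1, 5, 7, 9, 11, 13, 15]
sum = 61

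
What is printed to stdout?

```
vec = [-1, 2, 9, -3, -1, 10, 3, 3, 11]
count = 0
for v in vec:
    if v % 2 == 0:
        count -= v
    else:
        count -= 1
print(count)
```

-19

v=-1: not even, count = 0-1 = -1
v=2: even, count = (-1)-2 = -3
v=9: not even, count = (-3)-1 = -4
v=-3: not even, count = (-4)-1 = -5
v=-1: not even, count = (-5)-1 = -6
v=10: even, count = (-6)-10 = -16
v=3: not even, count = (-16)-1 = -17
v=3: not even, count = (-17)-1 = -18
v=11: not even, count = (-18)-1 = -19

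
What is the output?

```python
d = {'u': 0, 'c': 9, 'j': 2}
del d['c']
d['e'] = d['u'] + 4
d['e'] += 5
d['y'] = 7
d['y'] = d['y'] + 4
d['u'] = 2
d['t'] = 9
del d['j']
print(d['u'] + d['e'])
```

11

del 'c' → {'u': 0, 'j': 2}
d['e'] = d['u']+4 = 4 → {'u': 0, 'j': 2, 'e': 4}
d['e'] = 4+5 = 9 → {'u': 0, 'j': 2, 'e': 9}
d['y'] = 7 → {'u': 0, 'j': 2, 'e': 9, 'y': 7}
d['y'] = d['y']+4 = 11 → {'u': 0, 'j': 2, 'e': 9, 'y': 11}
d['u'] = 2 → {'u': 2, 'j': 2, 'e': 9, 'y': 11}
d['t'] = 9 → {'u': 2, 'j': 2, 'e': 9, 'y': 11, 't': 9}
del 'j' → {'u': 2, 'e': 9, 'y': 11, 't': 9}
d['u']+d['e'] = 2+9 = 11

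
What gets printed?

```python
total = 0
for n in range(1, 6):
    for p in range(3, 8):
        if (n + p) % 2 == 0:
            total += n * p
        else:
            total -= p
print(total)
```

n=1,p=3: even sum, total = 0+3 = 3
n=1,p=4: odd sum, total = 3-4 = -1
n=1,p=5: even sum, total = (-1)+5 = 4
n=1,p=6: odd sum, total = 4-6 = -2
n=1,p=7: even sum, total = (-2)+7 = 5
n=2,p=3: odd sum, total = 5-3 = 2
n=2,p=4: even sum, total = 2+8 = 10
n=2,p=5: odd sum, total = 10-5 = 5
n=2,p=6: even sum, total = 5+12 = 17
n=2,p=7: odd sum, total = 17-7 = 10
n=3,p=3: even sum, total = 10+9 = 19
n=3,p=4: odd sum, total = 19-4 = 15
n=3,p=5: even sum, total = 15+15 = 30
n=3,p=6: odd sum, total = 30-6 = 24
n=3,p=7: even sum, total = 24+21 = 45
n=4,p=3: odd sum, total = 45-3 = 42
n=4,p=4: even sum, total = 42+16 = 58
n=4,p=5: odd sum, total = 58-5 = 53
n=4,p=6: even sum, total = 53+24 = 77
n=4,p=7: odd sum, total = 77-7 = 70
n=5,p=3: even sum, total = 70+15 = 85
n=5,p=4: odd sum, total = 85-4 = 81
n=5,p=5: even sum, total = 81+25 = 106
n=5,p=6: odd sum, total = 106-6 = 100
n=5,p=7: even sum, total = 100+35 = 135

135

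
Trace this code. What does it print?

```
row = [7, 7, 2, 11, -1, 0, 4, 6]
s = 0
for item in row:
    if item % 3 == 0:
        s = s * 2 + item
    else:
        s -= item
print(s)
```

-106

item=7: not %3==0, s = 0-7 = -7
item=7: not %3==0, s = (-7)-7 = -14
item=2: not %3==0, s = (-14)-2 = -16
item=11: not %3==0, s = (-16)-11 = -27
item=-1: not %3==0, s = (-27)-(-1) = -26
item=0: %3==0, s = (-26)*2+0 = -52
item=4: not %3==0, s = (-52)-4 = -56
item=6: %3==0, s = (-56)*2+6 = -106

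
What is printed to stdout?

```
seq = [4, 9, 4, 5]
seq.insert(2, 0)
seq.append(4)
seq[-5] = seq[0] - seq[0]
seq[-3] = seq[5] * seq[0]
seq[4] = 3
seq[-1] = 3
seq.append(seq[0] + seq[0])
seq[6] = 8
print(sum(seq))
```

34

insert 0 at 2 → [4, 9, 0, 4, 5]
append 4 → [4, 9, 0, 4, 5, 4]
seq[-5] = seq[0]-seq[0] = 4-4 = 0 → [4, 0, 0, 4, 5, 4]
seq[-3] = seq[5]*seq[0] = 4*4 = 16 → [4, 0, 0, 16, 5, 4]
seq[4] = 3 → [4, 0, 0, 16, 3, 4]
seq[-1] = 3 → [4, 0, 0, 16, 3, 3]
append seq[0]+seq[0] = 4+4 = 8 → [4, 0, 0, 16, 3, 3, 8]
seq[6] = 8 → [4, 0, 0, 16, 3, 3, 8]
sum = 34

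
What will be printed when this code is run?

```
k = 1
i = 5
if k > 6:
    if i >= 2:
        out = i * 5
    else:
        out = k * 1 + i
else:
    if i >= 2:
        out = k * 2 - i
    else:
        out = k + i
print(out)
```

k=1, i=5
k > 6 is False; i >= 2 is True
→ out = k * 2 - i = -3

-3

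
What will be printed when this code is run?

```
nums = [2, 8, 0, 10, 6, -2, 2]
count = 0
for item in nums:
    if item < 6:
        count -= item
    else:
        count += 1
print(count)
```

1

item=2: <6, count = 0-2 = -2
item=8: not <6, count = (-2)+1 = -1
item=0: <6, count = (-1)-0 = -1
item=10: not <6, count = (-1)+1 = 0
item=6: not <6, count = 0+1 = 1
item=-2: <6, count = 1-(-2) = 3
item=2: <6, count = 3-2 = 1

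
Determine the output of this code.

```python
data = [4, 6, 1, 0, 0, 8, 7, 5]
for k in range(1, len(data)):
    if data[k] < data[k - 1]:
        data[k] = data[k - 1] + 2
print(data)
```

k=1: 6>=4, unchanged → [4, 6, 1, 0, 0, 8, 7, 5]
k=2: 1<6, data[2] = 6+2 = 8 → [4, 6, 8, 0, 0, 8, 7, 5]
k=3: 0<8, data[3] = 8+2 = 10 → [4, 6, 8, 10, 0, 8, 7, 5]
k=4: 0<10, data[4] = 10+2 = 12 → [4, 6, 8, 10, 12, 8, 7, 5]
k=5: 8<12, data[5] = 12+2 = 14 → [4, 6, 8, 10, 12, 14, 7, 5]
k=6: 7<14, data[6] = 14+2 = 16 → [4, 6, 8, 10, 12, 14, 16, 5]
k=7: 5<16, data[7] = 16+2 = 18 → [4, 6, 8, 10, 12, 14, 16, 18]

[4, 6, 8, 10, 12, 14, 16, 18]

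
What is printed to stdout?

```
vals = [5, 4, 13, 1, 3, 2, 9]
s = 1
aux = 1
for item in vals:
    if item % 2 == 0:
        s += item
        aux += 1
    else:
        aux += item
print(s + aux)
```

item=5: not even; aux=6
item=4: even, s = 1+4 = 5; aux=7
item=13: not even; aux=20
item=1: not even; aux=21
item=3: not even; aux=24
item=2: even, s = 5+2 = 7; aux=25
item=9: not even; aux=34
s+aux = 7+34 = 41

41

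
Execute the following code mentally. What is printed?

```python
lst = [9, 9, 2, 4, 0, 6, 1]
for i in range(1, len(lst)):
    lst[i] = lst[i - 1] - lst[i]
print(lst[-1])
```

i=1: lst[1] = 9-9 = 0 → [9, 0, 2, 4, 0, 6, 1]
i=2: lst[2] = 0-2 = -2 → [9, 0, -2, 4, 0, 6, 1]
i=3: lst[3] = (-2)-4 = -6 → [9, 0, -2, -6, 0, 6, 1]
i=4: lst[4] = (-6)-0 = -6 → [9, 0, -2, -6, -6, 6, 1]
i=5: lst[5] = (-6)-6 = -12 → [9, 0, -2, -6, -6, -12, 1]
i=6: lst[6] = (-12)-1 = -13 → [9, 0, -2, -6, -6, -12, -13]

-13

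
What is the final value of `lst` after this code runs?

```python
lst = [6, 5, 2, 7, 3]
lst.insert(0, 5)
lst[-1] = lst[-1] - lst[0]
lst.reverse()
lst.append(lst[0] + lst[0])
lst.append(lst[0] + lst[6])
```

[-2, 7, 2, 5, 6, 5, -4, -6]

insert 5 at 0 → [5, 6, 5, 2, 7, 3]
lst[-1] = lst[-1]-lst[0] = 3-5 = -2 → [5, 6, 5, 2, 7, -2]
reverse → [-2, 7, 2, 5, 6, 5]
append lst[0]+lst[0] = (-2)+(-2) = -4 → [-2, 7, 2, 5, 6, 5, -4]
append lst[0]+lst[6] = (-2)+(-4) = -6 → [-2, 7, 2, 5, 6, 5, -4, -6]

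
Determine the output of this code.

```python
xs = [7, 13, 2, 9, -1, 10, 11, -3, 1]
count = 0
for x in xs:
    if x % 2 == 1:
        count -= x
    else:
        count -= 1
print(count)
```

-39

x=7: odd, count = 0-7 = -7
x=13: odd, count = (-7)-13 = -20
x=2: not odd, count = (-20)-1 = -21
x=9: odd, count = (-21)-9 = -30
x=-1: odd, count = (-30)-(-1) = -29
x=10: not odd, count = (-29)-1 = -30
x=11: odd, count = (-30)-11 = -41
x=-3: odd, count = (-41)-(-3) = -38
x=1: odd, count = (-38)-1 = -39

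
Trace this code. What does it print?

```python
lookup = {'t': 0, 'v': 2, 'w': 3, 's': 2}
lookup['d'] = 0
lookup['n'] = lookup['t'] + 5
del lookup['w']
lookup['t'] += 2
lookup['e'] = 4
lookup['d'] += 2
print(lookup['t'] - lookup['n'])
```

lookup['d'] = 0 → {'t': 0, 'v': 2, 'w': 3, 's': 2, 'd': 0}
lookup['n'] = lookup['t']+5 = 5 → {'t': 0, 'v': 2, 'w': 3, 's': 2, 'd': 0, 'n': 5}
del 'w' → {'t': 0, 'v': 2, 's': 2, 'd': 0, 'n': 5}
lookup['t'] = 0+2 = 2 → {'t': 2, 'v': 2, 's': 2, 'd': 0, 'n': 5}
lookup['e'] = 4 → {'t': 2, 'v': 2, 's': 2, 'd': 0, 'n': 5, 'e': 4}
lookup['d'] = 0+2 = 2 → {'t': 2, 'v': 2, 's': 2, 'd': 2, 'n': 5, 'e': 4}
lookup['t']-lookup['n'] = 2-5 = -3

-3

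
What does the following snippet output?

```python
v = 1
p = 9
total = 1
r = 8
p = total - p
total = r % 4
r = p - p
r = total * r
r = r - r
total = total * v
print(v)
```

p = 1-9 = -8
total = 8%4 = 0
r = (-8)-(-8) = 0
r = 0*0 = 0
r = 0-0 = 0
total = 0*1 = 0

1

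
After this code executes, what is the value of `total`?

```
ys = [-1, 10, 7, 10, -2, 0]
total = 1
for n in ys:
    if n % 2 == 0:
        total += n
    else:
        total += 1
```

21

n=-1: not even, total = 1+1 = 2
n=10: even, total = 2+10 = 12
n=7: not even, total = 12+1 = 13
n=10: even, total = 13+10 = 23
n=-2: even, total = 23+(-2) = 21
n=0: even, total = 21+0 = 21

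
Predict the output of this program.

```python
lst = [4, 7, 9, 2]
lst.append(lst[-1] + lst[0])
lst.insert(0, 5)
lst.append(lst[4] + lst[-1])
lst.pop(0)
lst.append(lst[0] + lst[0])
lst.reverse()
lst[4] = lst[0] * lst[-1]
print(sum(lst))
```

append lst[-1]+lst[0] = 2+4 = 6 → [4, 7, 9, 2, 6]
insert 5 at 0 → [5, 4, 7, 9, 2, 6]
append lst[4]+lst[-1] = 2+6 = 8 → [5, 4, 7, 9, 2, 6, 8]
pop(0) removes 5 → [4, 7, 9, 2, 6, 8]
append lst[0]+lst[0] = 4+4 = 8 → [4, 7, 9, 2, 6, 8, 8]
reverse → [8, 8, 6, 2, 9, 7, 4]
lst[4] = lst[0]*lst[-1] = 8*4 = 32 → [8, 8, 6, 2, 32, 7, 4]
sum = 67

67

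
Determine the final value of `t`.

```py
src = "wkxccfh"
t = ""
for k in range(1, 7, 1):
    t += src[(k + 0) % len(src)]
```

k=1: add src[1]='k' → 'k'
k=2: add src[2]='x' → 'kx'
k=3: add src[3]='c' → 'kxc'
k=4: add src[4]='c' → 'kxcc'
k=5: add src[5]='f' → 'kxccf'
k=6: add src[6]='h' → 'kxccfh'

'kxccfh'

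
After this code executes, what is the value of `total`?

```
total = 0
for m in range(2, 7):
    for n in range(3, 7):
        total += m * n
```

360

m=2,n=3: total = 0+6 = 6
m=2,n=4: total = 6+8 = 14
m=2,n=5: total = 14+10 = 24
m=2,n=6: total = 24+12 = 36
m=3,n=3: total = 36+9 = 45
m=3,n=4: total = 45+12 = 57
m=3,n=5: total = 57+15 = 72
m=3,n=6: total = 72+18 = 90
m=4,n=3: total = 90+12 = 102
m=4,n=4: total = 102+16 = 118
m=4,n=5: total = 118+20 = 138
m=4,n=6: total = 138+24 = 162
m=5,n=3: total = 162+15 = 177
m=5,n=4: total = 177+20 = 197
m=5,n=5: total = 197+25 = 222
m=5,n=6: total = 222+30 = 252
m=6,n=3: total = 252+18 = 270
m=6,n=4: total = 270+24 = 294
m=6,n=5: total = 294+30 = 324
m=6,n=6: total = 324+36 = 360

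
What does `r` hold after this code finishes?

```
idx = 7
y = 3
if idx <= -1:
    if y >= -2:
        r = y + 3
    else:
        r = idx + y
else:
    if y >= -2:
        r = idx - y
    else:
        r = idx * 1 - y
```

4

idx=7, y=3
idx <= -1 is False; y >= -2 is True
→ r = idx - y = 4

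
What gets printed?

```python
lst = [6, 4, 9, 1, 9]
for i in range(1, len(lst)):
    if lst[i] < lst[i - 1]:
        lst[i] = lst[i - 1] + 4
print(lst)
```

i=1: 4<6, lst[1] = 6+4 = 10 → [6, 10, 9, 1, 9]
i=2: 9<10, lst[2] = 10+4 = 14 → [6, 10, 14, 1, 9]
i=3: 1<14, lst[3] = 14+4 = 18 → [6, 10, 14, 18, 9]
i=4: 9<18, lst[4] = 18+4 = 22 → [6, 10, 14, 18, 22]

[6, 10, 14, 18, 22]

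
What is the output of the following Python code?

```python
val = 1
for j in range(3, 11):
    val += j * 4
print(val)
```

209

j=3: val = 1+3*4 = 13
j=4: val = 13+4*4 = 29
j=5: val = 29+5*4 = 49
j=6: val = 49+6*4 = 73
j=7: val = 73+7*4 = 101
j=8: val = 101+8*4 = 133
j=9: val = 133+9*4 = 169
j=10: val = 169+10*4 = 209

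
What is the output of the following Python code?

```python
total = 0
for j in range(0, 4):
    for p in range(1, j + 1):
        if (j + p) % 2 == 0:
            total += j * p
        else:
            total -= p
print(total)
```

14

j=1,p=1: even sum, total = 0+1 = 1
j=2,p=1: odd sum, total = 1-1 = 0
j=2,p=2: even sum, total = 0+4 = 4
j=3,p=1: even sum, total = 4+3 = 7
j=3,p=2: odd sum, total = 7-2 = 5
j=3,p=3: even sum, total = 5+9 = 14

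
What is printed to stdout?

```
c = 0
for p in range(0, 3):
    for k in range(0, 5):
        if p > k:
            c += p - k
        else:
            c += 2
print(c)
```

28

p=0,k=0: not 0>0, c = 0+2 = 2
p=0,k=1: not 0>1, c = 2+2 = 4
p=0,k=2: not 0>2, c = 4+2 = 6
p=0,k=3: not 0>3, c = 6+2 = 8
p=0,k=4: not 0>4, c = 8+2 = 10
p=1,k=0: 1>0, c = 10+1 = 11
p=1,k=1: not 1>1, c = 11+2 = 13
p=1,k=2: not 1>2, c = 13+2 = 15
p=1,k=3: not 1>3, c = 15+2 = 17
p=1,k=4: not 1>4, c = 17+2 = 19
p=2,k=0: 2>0, c = 19+2 = 21
p=2,k=1: 2>1, c = 21+1 = 22
p=2,k=2: not 2>2, c = 22+2 = 24
p=2,k=3: not 2>3, c = 24+2 = 26
p=2,k=4: not 2>4, c = 26+2 = 28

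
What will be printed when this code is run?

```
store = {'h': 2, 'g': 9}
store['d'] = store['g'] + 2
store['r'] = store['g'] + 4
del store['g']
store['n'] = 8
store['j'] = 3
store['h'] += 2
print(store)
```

store['d'] = store['g']+2 = 11 → {'h': 2, 'g': 9, 'd': 11}
store['r'] = store['g']+4 = 13 → {'h': 2, 'g': 9, 'd': 11, 'r': 13}
del 'g' → {'h': 2, 'd': 11, 'r': 13}
store['n'] = 8 → {'h': 2, 'd': 11, 'r': 13, 'n': 8}
store['j'] = 3 → {'h': 2, 'd': 11, 'r': 13, 'n': 8, 'j': 3}
store['h'] = 2+2 = 4 → {'h': 4, 'd': 11, 'r': 13, 'n': 8, 'j': 3}

{'h': 4, 'd': 11, 'r': 13, 'n': 8, 'j': 3}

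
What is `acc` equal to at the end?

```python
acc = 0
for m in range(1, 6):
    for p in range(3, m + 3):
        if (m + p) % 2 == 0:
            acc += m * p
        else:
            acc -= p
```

m=1,p=3: even sum, acc = 0+3 = 3
m=2,p=3: odd sum, acc = 3-3 = 0
m=2,p=4: even sum, acc = 0+8 = 8
m=3,p=3: even sum, acc = 8+9 = 17
m=3,p=4: odd sum, acc = 17-4 = 13
m=3,p=5: even sum, acc = 13+15 = 28
m=4,p=3: odd sum, acc = 28-3 = 25
m=4,p=4: even sum, acc = 25+16 = 41
m=4,p=5: odd sum, acc = 41-5 = 36
m=4,p=6: even sum, acc = 36+24 = 60
m=5,p=3: even sum, acc = 60+15 = 75
m=5,p=4: odd sum, acc = 75-4 = 71
m=5,p=5: even sum, acc = 71+25 = 96
m=5,p=6: odd sum, acc = 96-6 = 90
m=5,p=7: even sum, acc = 90+35 = 125

125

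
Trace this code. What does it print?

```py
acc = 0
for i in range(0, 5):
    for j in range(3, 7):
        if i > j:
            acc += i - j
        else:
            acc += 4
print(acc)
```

77

i=0,j=3: not 0>3, acc = 0+4 = 4
i=0,j=4: not 0>4, acc = 4+4 = 8
i=0,j=5: not 0>5, acc = 8+4 = 12
i=0,j=6: not 0>6, acc = 12+4 = 16
i=1,j=3: not 1>3, acc = 16+4 = 20
i=1,j=4: not 1>4, acc = 20+4 = 24
i=1,j=5: not 1>5, acc = 24+4 = 28
i=1,j=6: not 1>6, acc = 28+4 = 32
i=2,j=3: not 2>3, acc = 32+4 = 36
i=2,j=4: not 2>4, acc = 36+4 = 40
i=2,j=5: not 2>5, acc = 40+4 = 44
i=2,j=6: not 2>6, acc = 44+4 = 48
i=3,j=3: not 3>3, acc = 48+4 = 52
i=3,j=4: not 3>4, acc = 52+4 = 56
i=3,j=5: not 3>5, acc = 56+4 = 60
i=3,j=6: not 3>6, acc = 60+4 = 64
i=4,j=3: 4>3, acc = 64+1 = 65
i=4,j=4: not 4>4, acc = 65+4 = 69
i=4,j=5: not 4>5, acc = 69+4 = 73
i=4,j=6: not 4>6, acc = 73+4 = 77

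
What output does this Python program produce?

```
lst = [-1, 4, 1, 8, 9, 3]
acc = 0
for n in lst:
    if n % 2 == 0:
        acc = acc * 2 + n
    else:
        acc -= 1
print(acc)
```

n=-1: not even, acc = 0-1 = -1
n=4: even, acc = (-1)*2+4 = 2
n=1: not even, acc = 2-1 = 1
n=8: even, acc = 1*2+8 = 10
n=9: not even, acc = 10-1 = 9
n=3: not even, acc = 9-1 = 8

8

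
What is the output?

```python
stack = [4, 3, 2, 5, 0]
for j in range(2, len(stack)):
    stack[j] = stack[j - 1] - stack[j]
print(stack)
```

j=2: stack[2] = 3-2 = 1 → [4, 3, 1, 5, 0]
j=3: stack[3] = 1-5 = -4 → [4, 3, 1, -4, 0]
j=4: stack[4] = (-4)-0 = -4 → [4, 3, 1, -4, -4]

[4, 3, 1, -4, -4]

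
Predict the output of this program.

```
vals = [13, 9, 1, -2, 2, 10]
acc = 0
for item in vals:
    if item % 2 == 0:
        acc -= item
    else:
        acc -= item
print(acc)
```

item=13: not even, acc = 0-13 = -13
item=9: not even, acc = (-13)-9 = -22
item=1: not even, acc = (-22)-1 = -23
item=-2: even, acc = (-23)-(-2) = -21
item=2: even, acc = (-21)-2 = -23
item=10: even, acc = (-23)-10 = -33

-33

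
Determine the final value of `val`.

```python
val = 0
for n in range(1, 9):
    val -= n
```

-36

n=1: val = 0-1 = -1
n=2: val = (-1)-2 = -3
n=3: val = (-3)-3 = -6
n=4: val = (-6)-4 = -10
n=5: val = (-10)-5 = -15
n=6: val = (-15)-6 = -21
n=7: val = (-21)-7 = -28
n=8: val = (-28)-8 = -36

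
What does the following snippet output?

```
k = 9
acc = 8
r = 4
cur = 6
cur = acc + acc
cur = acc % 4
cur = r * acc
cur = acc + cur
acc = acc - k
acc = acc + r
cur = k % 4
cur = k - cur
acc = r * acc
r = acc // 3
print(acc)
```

12

cur = 8+8 = 16
cur = 8%4 = 0
cur = 4*8 = 32
cur = 8+32 = 40
acc = 8-9 = -1
acc = (-1)+4 = 3
cur = 9%4 = 1
cur = 9-1 = 8
acc = 4*3 = 12
r = 12//3 = 4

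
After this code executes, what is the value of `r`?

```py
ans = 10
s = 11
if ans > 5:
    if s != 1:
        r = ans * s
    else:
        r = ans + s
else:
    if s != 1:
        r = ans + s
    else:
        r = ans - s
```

ans=10, s=11
ans > 5 is True; s != 1 is True
→ r = ans * s = 110

110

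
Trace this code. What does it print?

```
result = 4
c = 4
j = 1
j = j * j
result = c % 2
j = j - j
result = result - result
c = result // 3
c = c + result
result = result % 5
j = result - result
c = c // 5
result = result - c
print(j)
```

j = 1*1 = 1
result = 4%2 = 0
j = 1-1 = 0
result = 0-0 = 0
c = 0//3 = 0
c = 0+0 = 0
result = 0%5 = 0
j = 0-0 = 0
c = 0//5 = 0
result = 0-0 = 0

0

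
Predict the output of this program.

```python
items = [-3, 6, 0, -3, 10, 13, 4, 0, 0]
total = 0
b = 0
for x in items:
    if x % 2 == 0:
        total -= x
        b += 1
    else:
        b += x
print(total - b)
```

-33

x=-3: not even; b=-3
x=6: even, total = 0-6 = -6; b=-2
x=0: even, total = (-6)-0 = -6; b=-1
x=-3: not even; b=-4
x=10: even, total = (-6)-10 = -16; b=-3
x=13: not even; b=10
x=4: even, total = (-16)-4 = -20; b=11
x=0: even, total = (-20)-0 = -20; b=12
x=0: even, total = (-20)-0 = -20; b=13
total-b = (-20)-13 = -33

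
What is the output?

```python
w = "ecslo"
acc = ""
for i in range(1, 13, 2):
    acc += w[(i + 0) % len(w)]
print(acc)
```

i=1: add w[1]='c' → 'c'
i=3: add w[3]='l' → 'cl'
i=5: add w[0]='e' → 'cle'
i=7: add w[2]='s' → 'cles'
i=9: add w[4]='o' → 'cleso'
i=11: add w[1]='c' → 'clesoc'

clesoc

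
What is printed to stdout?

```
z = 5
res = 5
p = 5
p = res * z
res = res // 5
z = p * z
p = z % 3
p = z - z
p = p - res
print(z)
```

p = 5*5 = 25
res = 5//5 = 1
z = 25*5 = 125
p = 125%3 = 2
p = 125-125 = 0
p = 0-1 = -1

125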